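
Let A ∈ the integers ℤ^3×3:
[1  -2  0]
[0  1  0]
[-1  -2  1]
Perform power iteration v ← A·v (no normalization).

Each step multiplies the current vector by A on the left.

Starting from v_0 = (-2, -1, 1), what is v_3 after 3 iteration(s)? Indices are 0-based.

v_3 = (4, -1, 7)

v_0 = (-2, -1, 1).
v_1 = A·v_0 = (0, -1, 5).
v_2 = A·v_1 = (2, -1, 7).
v_3 = A·v_2 = (4, -1, 7).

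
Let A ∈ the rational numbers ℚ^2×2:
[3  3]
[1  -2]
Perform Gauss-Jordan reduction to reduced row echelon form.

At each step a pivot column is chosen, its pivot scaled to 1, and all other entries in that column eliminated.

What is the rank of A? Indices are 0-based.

rank = 2

[1] R0 /= 3  ⇒  (1, 1)
     R1 -= 1·R0  ⇒  (0, -3)
[2] R1 /= -3  ⇒  (0, 1)
     R0 -= 1·R1  ⇒  (1, 0)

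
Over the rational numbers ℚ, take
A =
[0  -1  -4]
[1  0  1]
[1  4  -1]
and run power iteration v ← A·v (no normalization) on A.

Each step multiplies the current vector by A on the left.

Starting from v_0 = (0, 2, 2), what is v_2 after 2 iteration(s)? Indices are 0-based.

v_0 = (0, 2, 2).
v_1 = A·v_0 = (-10, 2, 6).
v_2 = A·v_1 = (-26, -4, -8).

v_2 = (-26, -4, -8)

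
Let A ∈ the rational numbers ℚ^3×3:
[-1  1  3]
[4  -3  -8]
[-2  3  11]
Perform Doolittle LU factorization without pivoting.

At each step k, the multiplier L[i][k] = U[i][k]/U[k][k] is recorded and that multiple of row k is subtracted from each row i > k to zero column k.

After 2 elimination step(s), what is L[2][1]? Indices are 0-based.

L[2][1] = 1

[col 0] pivot -1
  R1 -= -4*R0 → (0, 1, 4)  (L[1][0] := -4)
  R2 -= 2*R0 → (0, 1, 5)  (L[2][0] := 2)
[col 1] pivot 1
  R2 -= 1*R1 → (0, 0, 1)  (L[2][1] := 1)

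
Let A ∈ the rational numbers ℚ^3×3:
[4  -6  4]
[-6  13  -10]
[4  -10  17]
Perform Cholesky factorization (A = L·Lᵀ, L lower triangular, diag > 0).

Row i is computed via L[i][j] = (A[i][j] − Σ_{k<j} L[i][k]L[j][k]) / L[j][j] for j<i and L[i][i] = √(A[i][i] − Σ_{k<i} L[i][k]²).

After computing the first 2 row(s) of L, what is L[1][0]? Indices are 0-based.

Step 1: L[0][0] = √(4) = 2.
  L[1][0] = (-6) / L[0][0] = -3.
Step 2: L[1][1] = √(4) = 2.

L[1][0] = -3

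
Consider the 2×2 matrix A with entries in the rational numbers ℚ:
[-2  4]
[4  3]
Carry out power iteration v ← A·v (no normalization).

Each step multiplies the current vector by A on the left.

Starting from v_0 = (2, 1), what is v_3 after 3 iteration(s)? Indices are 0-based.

v_0 = (2, 1).
v_1 = A·v_0 = (0, 11).
v_2 = A·v_1 = (44, 33).
v_3 = A·v_2 = (44, 275).

v_3 = (44, 275)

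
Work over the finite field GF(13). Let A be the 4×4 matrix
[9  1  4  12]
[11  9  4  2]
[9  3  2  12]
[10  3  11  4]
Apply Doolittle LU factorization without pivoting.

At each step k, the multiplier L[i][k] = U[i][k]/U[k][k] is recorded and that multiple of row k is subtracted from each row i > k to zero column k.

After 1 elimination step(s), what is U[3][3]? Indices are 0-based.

U[3][3] = 8

k=0: U[0][0]=9
  eliminate (1,0): mult=7, new row 1: (0, 2, 2, 9); set L[1][0]=7
  eliminate (2,0): mult=1, new row 2: (0, 2, 11, 0); set L[2][0]=1
  eliminate (3,0): mult=4, new row 3: (0, 12, 8, 8); set L[3][0]=4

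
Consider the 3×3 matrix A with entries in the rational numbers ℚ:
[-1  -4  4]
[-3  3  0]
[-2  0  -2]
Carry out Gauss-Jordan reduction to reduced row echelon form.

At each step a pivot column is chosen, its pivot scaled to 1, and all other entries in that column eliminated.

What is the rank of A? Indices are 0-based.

[1] R0 /= -1  ⇒  (1, 4, -4)
     R1 -= -3·R0  ⇒  (0, 15, -12)
     R2 -= -2·R0  ⇒  (0, 8, -10)
[2] R1 /= 15  ⇒  (0, 1, -4/5)
     R0 -= 4·R1  ⇒  (1, 0, -4/5)
     R2 -= 8·R1  ⇒  (0, 0, -18/5)
[3] R2 /= -18/5  ⇒  (0, 0, 1)
     R0 -= -4/5·R2  ⇒  (1, 0, 0)
     R1 -= -4/5·R2  ⇒  (0, 1, 0)

rank = 3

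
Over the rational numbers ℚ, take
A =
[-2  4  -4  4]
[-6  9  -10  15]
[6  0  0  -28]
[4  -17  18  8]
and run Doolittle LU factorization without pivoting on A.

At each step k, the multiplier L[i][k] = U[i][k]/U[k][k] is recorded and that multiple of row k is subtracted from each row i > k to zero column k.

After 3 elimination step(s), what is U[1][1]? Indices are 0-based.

Step 1: pivot at (0,0) is -2.
  row1 ← row1 − (3)·row0  ⇒  L[1][0]=3, U row1=(0, -3, 2, 3)
  row2 ← row2 − (-3)·row0  ⇒  L[2][0]=-3, U row2=(0, 12, -12, -16)
  row3 ← row3 − (-2)·row0  ⇒  L[3][0]=-2, U row3=(0, -9, 10, 16)
Step 2: pivot at (1,1) is -3.
  row2 ← row2 − (-4)·row1  ⇒  L[2][1]=-4, U row2=(0, 0, -4, -4)
  row3 ← row3 − (3)·row1  ⇒  L[3][1]=3, U row3=(0, 0, 4, 7)
Step 3: pivot at (2,2) is -4.
  row3 ← row3 − (-1)·row2  ⇒  L[3][2]=-1, U row3=(0, 0, 0, 3)

U[1][1] = -3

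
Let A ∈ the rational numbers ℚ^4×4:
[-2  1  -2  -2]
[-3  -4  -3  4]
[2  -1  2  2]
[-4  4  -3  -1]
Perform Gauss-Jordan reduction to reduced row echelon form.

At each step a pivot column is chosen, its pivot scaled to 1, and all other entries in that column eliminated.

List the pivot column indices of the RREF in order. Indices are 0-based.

pivot columns: 0, 1, 2

[1] R0 /= -2  ⇒  (1, -1/2, 1, 1)
     R1 -= -3·R0  ⇒  (0, -11/2, 0, 7)
     R2 -= 2·R0  ⇒  (0, 0, 0, 0)
     R3 -= -4·R0  ⇒  (0, 2, 1, 3)
[2] R1 /= -11/2  ⇒  (0, 1, 0, -14/11)
     R0 -= -1/2·R1  ⇒  (1, 0, 1, 4/11)
     R3 -= 2·R1  ⇒  (0, 0, 1, 61/11)
[3] R2 <-> R3
[3] R2 /= 1  ⇒  (0, 0, 1, 61/11)
     R0 -= 1·R2  ⇒  (1, 0, 0, -57/11)
column 3 empty below row 3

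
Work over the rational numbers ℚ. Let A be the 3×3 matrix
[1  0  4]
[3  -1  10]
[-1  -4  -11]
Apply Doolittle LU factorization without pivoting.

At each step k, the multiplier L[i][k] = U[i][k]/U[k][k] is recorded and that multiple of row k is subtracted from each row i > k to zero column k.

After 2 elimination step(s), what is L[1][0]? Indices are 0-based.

k=0: U[0][0]=1
  eliminate (1,0): mult=3, new row 1: (0, -1, -2); set L[1][0]=3
  eliminate (2,0): mult=-1, new row 2: (0, -4, -7); set L[2][0]=-1
k=1: U[1][1]=-1
  eliminate (2,1): mult=4, new row 2: (0, 0, 1); set L[2][1]=4

L[1][0] = 3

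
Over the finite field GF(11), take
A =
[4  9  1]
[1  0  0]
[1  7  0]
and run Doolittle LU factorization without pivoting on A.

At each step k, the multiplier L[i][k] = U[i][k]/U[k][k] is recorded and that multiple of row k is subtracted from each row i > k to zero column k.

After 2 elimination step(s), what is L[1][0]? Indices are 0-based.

k=0: U[0][0]=4
  eliminate (1,0): mult=3, new row 1: (0, 6, 8); set L[1][0]=3
  eliminate (2,0): mult=3, new row 2: (0, 2, 8); set L[2][0]=3
k=1: U[1][1]=6
  eliminate (2,1): mult=4, new row 2: (0, 0, 9); set L[2][1]=4

L[1][0] = 3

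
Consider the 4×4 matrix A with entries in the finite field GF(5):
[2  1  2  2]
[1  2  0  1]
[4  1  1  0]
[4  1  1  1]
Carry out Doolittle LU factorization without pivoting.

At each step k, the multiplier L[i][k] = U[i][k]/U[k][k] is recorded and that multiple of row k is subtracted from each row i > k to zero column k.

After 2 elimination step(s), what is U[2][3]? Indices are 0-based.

Step 1: pivot at (0,0) is 2.
  row1 ← row1 − (3)·row0  ⇒  L[1][0]=3, U row1=(0, 4, 4, 0)
  row2 ← row2 − (2)·row0  ⇒  L[2][0]=2, U row2=(0, 4, 2, 1)
  row3 ← row3 − (2)·row0  ⇒  L[3][0]=2, U row3=(0, 4, 2, 2)
Step 2: pivot at (1,1) is 4.
  row2 ← row2 − (1)·row1  ⇒  L[2][1]=1, U row2=(0, 0, 3, 1)
  row3 ← row3 − (1)·row1  ⇒  L[3][1]=1, U row3=(0, 0, 3, 2)

U[2][3] = 1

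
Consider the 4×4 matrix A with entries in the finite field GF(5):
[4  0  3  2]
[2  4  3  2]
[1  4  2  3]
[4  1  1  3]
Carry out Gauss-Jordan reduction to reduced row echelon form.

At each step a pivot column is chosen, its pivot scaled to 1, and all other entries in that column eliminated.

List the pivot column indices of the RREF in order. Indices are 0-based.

step 1: normalize row 0 (÷4) = (1, 0, 2, 3)
  row 1: subtract 2×row0 = (0, 4, 4, 1)
  row 2: subtract 1×row0 = (0, 4, 0, 0)
  row 3: subtract 4×row0 = (0, 1, 3, 1)
step 2: normalize row 1 (÷4) = (0, 1, 1, 4)
  row 2: subtract 4×row1 = (0, 0, 1, 4)
  row 3: subtract 1×row1 = (0, 0, 2, 2)
step 3: normalize row 2 (÷1) = (0, 0, 1, 4)
  row 0: subtract 2×row2 = (1, 0, 0, 0)
  row 1: subtract 1×row2 = (0, 1, 0, 0)
  row 3: subtract 2×row2 = (0, 0, 0, 4)
step 4: normalize row 3 (÷4) = (0, 0, 0, 1)
  row 2: subtract 4×row3 = (0, 0, 1, 0)

pivot columns: 0, 1, 2, 3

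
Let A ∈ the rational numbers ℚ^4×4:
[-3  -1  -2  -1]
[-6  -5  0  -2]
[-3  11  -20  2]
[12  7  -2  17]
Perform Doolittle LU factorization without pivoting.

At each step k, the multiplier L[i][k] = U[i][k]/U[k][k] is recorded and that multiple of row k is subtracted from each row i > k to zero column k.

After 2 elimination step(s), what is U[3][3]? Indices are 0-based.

U[3][3] = 13

[col 0] pivot -3
  R1 -= 2*R0 → (0, -3, 4, 0)  (L[1][0] := 2)
  R2 -= 1*R0 → (0, 12, -18, 3)  (L[2][0] := 1)
  R3 -= -4*R0 → (0, 3, -10, 13)  (L[3][0] := -4)
[col 1] pivot -3
  R2 -= -4*R1 → (0, 0, -2, 3)  (L[2][1] := -4)
  R3 -= -1*R1 → (0, 0, -6, 13)  (L[3][1] := -1)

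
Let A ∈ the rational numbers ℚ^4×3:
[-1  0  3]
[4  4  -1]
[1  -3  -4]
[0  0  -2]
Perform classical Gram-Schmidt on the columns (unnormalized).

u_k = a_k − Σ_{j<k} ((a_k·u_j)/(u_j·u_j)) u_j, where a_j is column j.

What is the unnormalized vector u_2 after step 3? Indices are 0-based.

Step 1: u_0 = a_0 = (-1, 4, 1, 0).
Step 2: u_1 = a_1 − (13/18)·u_0 = (13/18, 10/9, -67/18, 0).
Step 3: u_2 = a_2 − (-11/18)·u_0 − (287/281)·u_1 = (464/281, 87/281, 116/281, -2).

u_2 = (464/281, 87/281, 116/281, -2)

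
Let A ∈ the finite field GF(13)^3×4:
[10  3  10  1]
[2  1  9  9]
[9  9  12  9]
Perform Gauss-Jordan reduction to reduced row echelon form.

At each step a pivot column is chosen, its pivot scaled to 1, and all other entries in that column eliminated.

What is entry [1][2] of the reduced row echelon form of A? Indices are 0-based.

[1] R0 /= 10  ⇒  (1, 12, 1, 4)
     R1 -= 2·R0  ⇒  (0, 3, 7, 1)
     R2 -= 9·R0  ⇒  (0, 5, 3, 12)
[2] R1 /= 3  ⇒  (0, 1, 11, 9)
     R0 -= 12·R1  ⇒  (1, 0, 12, 0)
     R2 -= 5·R1  ⇒  (0, 0, 0, 6)
column 2 empty below row 2
[3] R2 /= 6  ⇒  (0, 0, 0, 1)
     R1 -= 9·R2  ⇒  (0, 1, 11, 0)

M[1][2] = 11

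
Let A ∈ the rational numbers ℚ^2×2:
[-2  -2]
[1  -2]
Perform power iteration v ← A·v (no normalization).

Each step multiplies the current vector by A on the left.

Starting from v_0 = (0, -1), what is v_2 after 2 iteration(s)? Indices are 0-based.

v_0 = (0, -1).
v_1 = A·v_0 = (2, 2).
v_2 = A·v_1 = (-8, -2).

v_2 = (-8, -2)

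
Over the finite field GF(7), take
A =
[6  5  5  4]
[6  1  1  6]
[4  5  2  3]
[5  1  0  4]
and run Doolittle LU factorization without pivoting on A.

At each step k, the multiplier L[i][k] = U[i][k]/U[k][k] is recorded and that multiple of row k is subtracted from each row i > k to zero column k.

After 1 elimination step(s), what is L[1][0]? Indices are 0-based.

L[1][0] = 1

Step 1: pivot at (0,0) is 6.
  row1 ← row1 − (1)·row0  ⇒  L[1][0]=1, U row1=(0, 3, 3, 2)
  row2 ← row2 − (3)·row0  ⇒  L[2][0]=3, U row2=(0, 4, 1, 5)
  row3 ← row3 − (2)·row0  ⇒  L[3][0]=2, U row3=(0, 5, 4, 3)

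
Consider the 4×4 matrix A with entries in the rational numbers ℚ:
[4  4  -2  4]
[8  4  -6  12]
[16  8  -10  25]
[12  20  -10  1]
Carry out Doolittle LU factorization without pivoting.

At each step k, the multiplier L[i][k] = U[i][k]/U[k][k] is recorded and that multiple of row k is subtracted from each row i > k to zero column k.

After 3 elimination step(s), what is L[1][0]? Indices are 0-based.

[col 0] pivot 4
  R1 -= 2*R0 → (0, -4, -2, 4)  (L[1][0] := 2)
  R2 -= 4*R0 → (0, -8, -2, 9)  (L[2][0] := 4)
  R3 -= 3*R0 → (0, 8, -4, -11)  (L[3][0] := 3)
[col 1] pivot -4
  R2 -= 2*R1 → (0, 0, 2, 1)  (L[2][1] := 2)
  R3 -= -2*R1 → (0, 0, -8, -3)  (L[3][1] := -2)
[col 2] pivot 2
  R3 -= -4*R2 → (0, 0, 0, 1)  (L[3][2] := -4)

L[1][0] = 2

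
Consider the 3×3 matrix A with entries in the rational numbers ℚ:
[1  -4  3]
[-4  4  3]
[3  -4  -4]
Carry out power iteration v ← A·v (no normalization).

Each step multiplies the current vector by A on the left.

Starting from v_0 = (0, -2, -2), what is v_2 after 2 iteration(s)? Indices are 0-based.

v_0 = (0, -2, -2).
v_1 = A·v_0 = (2, -14, 16).
v_2 = A·v_1 = (106, -16, -2).

v_2 = (106, -16, -2)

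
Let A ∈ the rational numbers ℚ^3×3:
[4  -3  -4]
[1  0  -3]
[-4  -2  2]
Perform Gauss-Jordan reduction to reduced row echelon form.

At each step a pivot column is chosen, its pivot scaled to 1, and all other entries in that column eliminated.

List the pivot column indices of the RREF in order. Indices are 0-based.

pivot columns: 0, 1, 2

step 1: normalize row 0 (÷4) = (1, -3/4, -1)
  row 1: subtract 1×row0 = (0, 3/4, -2)
  row 2: subtract -4×row0 = (0, -5, -2)
step 2: normalize row 1 (÷3/4) = (0, 1, -8/3)
  row 0: subtract -3/4×row1 = (1, 0, -3)
  row 2: subtract -5×row1 = (0, 0, -46/3)
step 3: normalize row 2 (÷-46/3) = (0, 0, 1)
  row 0: subtract -3×row2 = (1, 0, 0)
  row 1: subtract -8/3×row2 = (0, 1, 0)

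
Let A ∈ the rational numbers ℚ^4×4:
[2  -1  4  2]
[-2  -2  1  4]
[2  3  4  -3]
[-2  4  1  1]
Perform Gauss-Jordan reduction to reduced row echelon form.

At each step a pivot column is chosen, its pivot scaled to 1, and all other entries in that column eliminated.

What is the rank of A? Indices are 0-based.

rank = 4

step 1: normalize row 0 (÷2) = (1, -1/2, 2, 1)
  row 1: subtract -2×row0 = (0, -3, 5, 6)
  row 2: subtract 2×row0 = (0, 4, 0, -5)
  row 3: subtract -2×row0 = (0, 3, 5, 3)
step 2: normalize row 1 (÷-3) = (0, 1, -5/3, -2)
  row 0: subtract -1/2×row1 = (1, 0, 7/6, 0)
  row 2: subtract 4×row1 = (0, 0, 20/3, 3)
  row 3: subtract 3×row1 = (0, 0, 10, 9)
step 3: normalize row 2 (÷20/3) = (0, 0, 1, 9/20)
  row 0: subtract 7/6×row2 = (1, 0, 0, -21/40)
  row 1: subtract -5/3×row2 = (0, 1, 0, -5/4)
  row 3: subtract 10×row2 = (0, 0, 0, 9/2)
step 4: normalize row 3 (÷9/2) = (0, 0, 0, 1)
  row 0: subtract -21/40×row3 = (1, 0, 0, 0)
  row 1: subtract -5/4×row3 = (0, 1, 0, 0)
  row 2: subtract 9/20×row3 = (0, 0, 1, 0)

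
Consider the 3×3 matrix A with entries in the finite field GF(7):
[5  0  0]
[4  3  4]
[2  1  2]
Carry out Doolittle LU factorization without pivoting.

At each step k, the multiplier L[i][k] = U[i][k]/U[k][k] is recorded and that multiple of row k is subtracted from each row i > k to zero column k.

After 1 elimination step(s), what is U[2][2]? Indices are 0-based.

U[2][2] = 2

Step 1: pivot at (0,0) is 5.
  row1 ← row1 − (5)·row0  ⇒  L[1][0]=5, U row1=(0, 3, 4)
  row2 ← row2 − (6)·row0  ⇒  L[2][0]=6, U row2=(0, 1, 2)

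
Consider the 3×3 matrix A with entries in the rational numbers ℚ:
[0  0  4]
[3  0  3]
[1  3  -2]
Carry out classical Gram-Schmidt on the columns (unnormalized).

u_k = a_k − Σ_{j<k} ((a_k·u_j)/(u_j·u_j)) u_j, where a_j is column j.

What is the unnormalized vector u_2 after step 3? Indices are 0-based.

Step 1: u_0 = a_0 = (0, 3, 1).
Step 2: u_1 = a_1 − (3/10)·u_0 = (0, -9/10, 27/10).
Step 3: u_2 = a_2 − (7/10)·u_0 − (-1)·u_1 = (4, 0, 0).

u_2 = (4, 0, 0)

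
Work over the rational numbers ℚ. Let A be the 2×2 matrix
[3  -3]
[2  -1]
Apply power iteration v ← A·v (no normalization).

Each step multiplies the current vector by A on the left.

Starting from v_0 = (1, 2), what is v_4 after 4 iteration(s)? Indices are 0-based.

v_4 = (9, -6)

v_0 = (1, 2).
v_1 = A·v_0 = (-3, 0).
v_2 = A·v_1 = (-9, -6).
v_3 = A·v_2 = (-9, -12).
v_4 = A·v_3 = (9, -6).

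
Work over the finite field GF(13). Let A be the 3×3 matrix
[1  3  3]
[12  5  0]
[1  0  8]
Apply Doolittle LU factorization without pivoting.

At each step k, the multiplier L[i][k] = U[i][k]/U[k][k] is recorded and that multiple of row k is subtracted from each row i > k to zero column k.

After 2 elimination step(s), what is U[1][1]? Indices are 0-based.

U[1][1] = 8

Step 1: pivot at (0,0) is 1.
  row1 ← row1 − (12)·row0  ⇒  L[1][0]=12, U row1=(0, 8, 3)
  row2 ← row2 − (1)·row0  ⇒  L[2][0]=1, U row2=(0, 10, 5)
Step 2: pivot at (1,1) is 8.
  row2 ← row2 − (11)·row1  ⇒  L[2][1]=11, U row2=(0, 0, 11)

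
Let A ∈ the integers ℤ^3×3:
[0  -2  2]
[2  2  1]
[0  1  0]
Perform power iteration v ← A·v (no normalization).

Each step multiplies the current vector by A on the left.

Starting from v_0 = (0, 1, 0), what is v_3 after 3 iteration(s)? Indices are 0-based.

v_0 = (0, 1, 0).
v_1 = A·v_0 = (-2, 2, 1).
v_2 = A·v_1 = (-2, 1, 2).
v_3 = A·v_2 = (2, 0, 1).

v_3 = (2, 0, 1)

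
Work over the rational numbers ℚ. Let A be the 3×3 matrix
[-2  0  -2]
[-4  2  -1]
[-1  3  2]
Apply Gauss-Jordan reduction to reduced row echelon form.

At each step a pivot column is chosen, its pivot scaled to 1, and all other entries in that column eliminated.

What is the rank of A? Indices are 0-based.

rank = 3

[1] R0 /= -2  ⇒  (1, 0, 1)
     R1 -= -4·R0  ⇒  (0, 2, 3)
     R2 -= -1·R0  ⇒  (0, 3, 3)
[2] R1 /= 2  ⇒  (0, 1, 3/2)
     R2 -= 3·R1  ⇒  (0, 0, -3/2)
[3] R2 /= -3/2  ⇒  (0, 0, 1)
     R0 -= 1·R2  ⇒  (1, 0, 0)
     R1 -= 3/2·R2  ⇒  (0, 1, 0)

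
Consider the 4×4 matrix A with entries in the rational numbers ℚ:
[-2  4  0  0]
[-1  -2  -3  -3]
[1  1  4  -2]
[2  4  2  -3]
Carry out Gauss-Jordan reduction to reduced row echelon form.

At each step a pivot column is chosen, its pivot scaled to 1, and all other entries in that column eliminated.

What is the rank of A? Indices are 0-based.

step 1: normalize row 0 (÷-2) = (1, -2, 0, 0)
  row 1: subtract -1×row0 = (0, -4, -3, -3)
  row 2: subtract 1×row0 = (0, 3, 4, -2)
  row 3: subtract 2×row0 = (0, 8, 2, -3)
step 2: normalize row 1 (÷-4) = (0, 1, 3/4, 3/4)
  row 0: subtract -2×row1 = (1, 0, 3/2, 3/2)
  row 2: subtract 3×row1 = (0, 0, 7/4, -17/4)
  row 3: subtract 8×row1 = (0, 0, -4, -9)
step 3: normalize row 2 (÷7/4) = (0, 0, 1, -17/7)
  row 0: subtract 3/2×row2 = (1, 0, 0, 36/7)
  row 1: subtract 3/4×row2 = (0, 1, 0, 18/7)
  row 3: subtract -4×row2 = (0, 0, 0, -131/7)
step 4: normalize row 3 (÷-131/7) = (0, 0, 0, 1)
  row 0: subtract 36/7×row3 = (1, 0, 0, 0)
  row 1: subtract 18/7×row3 = (0, 1, 0, 0)
  row 2: subtract -17/7×row3 = (0, 0, 1, 0)

rank = 4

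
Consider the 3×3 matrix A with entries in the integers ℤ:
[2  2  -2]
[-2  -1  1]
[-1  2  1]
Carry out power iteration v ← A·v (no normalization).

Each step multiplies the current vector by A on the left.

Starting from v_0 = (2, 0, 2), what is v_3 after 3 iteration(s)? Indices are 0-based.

v_3 = (4, 2, 4)

v_0 = (2, 0, 2).
v_1 = A·v_0 = (0, -2, 0).
v_2 = A·v_1 = (-4, 2, -4).
v_3 = A·v_2 = (4, 2, 4).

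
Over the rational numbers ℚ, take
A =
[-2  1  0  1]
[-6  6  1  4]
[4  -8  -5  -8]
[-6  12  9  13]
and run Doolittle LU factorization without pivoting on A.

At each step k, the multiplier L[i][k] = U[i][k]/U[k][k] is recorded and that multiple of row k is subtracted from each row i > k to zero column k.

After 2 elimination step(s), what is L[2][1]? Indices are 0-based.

Step 1: pivot at (0,0) is -2.
  row1 ← row1 − (3)·row0  ⇒  L[1][0]=3, U row1=(0, 3, 1, 1)
  row2 ← row2 − (-2)·row0  ⇒  L[2][0]=-2, U row2=(0, -6, -5, -6)
  row3 ← row3 − (3)·row0  ⇒  L[3][0]=3, U row3=(0, 9, 9, 10)
Step 2: pivot at (1,1) is 3.
  row2 ← row2 − (-2)·row1  ⇒  L[2][1]=-2, U row2=(0, 0, -3, -4)
  row3 ← row3 − (3)·row1  ⇒  L[3][1]=3, U row3=(0, 0, 6, 7)

L[2][1] = -2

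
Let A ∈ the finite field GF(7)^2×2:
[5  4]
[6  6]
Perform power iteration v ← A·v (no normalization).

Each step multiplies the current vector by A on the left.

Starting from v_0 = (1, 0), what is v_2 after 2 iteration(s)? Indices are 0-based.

v_2 = (0, 3)

v_0 = (1, 0).
v_1 = A·v_0 = (5, 6).
v_2 = A·v_1 = (0, 3).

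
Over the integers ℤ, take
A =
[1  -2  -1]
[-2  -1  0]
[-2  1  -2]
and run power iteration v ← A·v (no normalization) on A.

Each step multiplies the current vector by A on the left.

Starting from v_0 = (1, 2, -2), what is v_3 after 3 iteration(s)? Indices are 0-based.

v_0 = (1, 2, -2).
v_1 = A·v_0 = (-1, -4, 4).
v_2 = A·v_1 = (3, 6, -10).
v_3 = A·v_2 = (1, -12, 20).

v_3 = (1, -12, 20)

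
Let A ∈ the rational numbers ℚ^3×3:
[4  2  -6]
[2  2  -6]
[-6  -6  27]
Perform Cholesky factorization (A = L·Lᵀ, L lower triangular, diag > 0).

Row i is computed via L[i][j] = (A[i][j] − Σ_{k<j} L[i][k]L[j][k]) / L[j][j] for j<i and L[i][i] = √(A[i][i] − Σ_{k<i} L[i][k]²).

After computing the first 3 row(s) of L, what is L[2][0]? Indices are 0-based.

L[2][0] = -3

Step 1: L[0][0] = √(4) = 2.
  L[1][0] = (2) / L[0][0] = 1.
Step 2: L[1][1] = √(1) = 1.
  L[2][0] = (-6) / L[0][0] = -3.
  L[2][1] = (-3) / L[1][1] = -3.
Step 3: L[2][2] = √(9) = 3.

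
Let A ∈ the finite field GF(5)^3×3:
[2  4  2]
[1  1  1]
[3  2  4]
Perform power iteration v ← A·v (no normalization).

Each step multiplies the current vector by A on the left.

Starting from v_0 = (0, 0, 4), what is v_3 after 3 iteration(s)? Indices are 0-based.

v_0 = (0, 0, 4).
v_1 = A·v_0 = (3, 4, 1).
v_2 = A·v_1 = (4, 3, 1).
v_3 = A·v_2 = (2, 3, 2).

v_3 = (2, 3, 2)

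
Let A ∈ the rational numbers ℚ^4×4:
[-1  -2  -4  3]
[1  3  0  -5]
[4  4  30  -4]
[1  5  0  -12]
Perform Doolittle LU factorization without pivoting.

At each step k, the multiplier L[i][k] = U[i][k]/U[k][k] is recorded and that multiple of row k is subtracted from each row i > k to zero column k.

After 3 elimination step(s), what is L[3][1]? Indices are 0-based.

L[3][1] = 3

Step 1: pivot at (0,0) is -1.
  row1 ← row1 − (-1)·row0  ⇒  L[1][0]=-1, U row1=(0, 1, -4, -2)
  row2 ← row2 − (-4)·row0  ⇒  L[2][0]=-4, U row2=(0, -4, 14, 8)
  row3 ← row3 − (-1)·row0  ⇒  L[3][0]=-1, U row3=(0, 3, -4, -9)
Step 2: pivot at (1,1) is 1.
  row2 ← row2 − (-4)·row1  ⇒  L[2][1]=-4, U row2=(0, 0, -2, 0)
  row3 ← row3 − (3)·row1  ⇒  L[3][1]=3, U row3=(0, 0, 8, -3)
Step 3: pivot at (2,2) is -2.
  row3 ← row3 − (-4)·row2  ⇒  L[3][2]=-4, U row3=(0, 0, 0, -3)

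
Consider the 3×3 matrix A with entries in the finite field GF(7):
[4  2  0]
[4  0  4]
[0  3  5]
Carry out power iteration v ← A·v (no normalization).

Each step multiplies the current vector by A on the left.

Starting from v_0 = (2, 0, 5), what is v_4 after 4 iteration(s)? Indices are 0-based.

v_0 = (2, 0, 5).
v_1 = A·v_0 = (1, 0, 4).
v_2 = A·v_1 = (4, 6, 6).
v_3 = A·v_2 = (0, 5, 6).
v_4 = A·v_3 = (3, 3, 3).

v_4 = (3, 3, 3)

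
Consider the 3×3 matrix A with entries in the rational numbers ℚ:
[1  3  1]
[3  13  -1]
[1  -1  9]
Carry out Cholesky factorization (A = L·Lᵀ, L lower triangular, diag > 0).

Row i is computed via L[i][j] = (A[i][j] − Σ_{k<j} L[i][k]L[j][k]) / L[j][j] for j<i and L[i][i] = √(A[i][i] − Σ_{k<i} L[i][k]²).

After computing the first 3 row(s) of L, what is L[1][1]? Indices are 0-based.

Step 1: L[0][0] = √(1) = 1.
  L[1][0] = (3) / L[0][0] = 3.
Step 2: L[1][1] = √(4) = 2.
  L[2][0] = (1) / L[0][0] = 1.
  L[2][1] = (-4) / L[1][1] = -2.
Step 3: L[2][2] = √(4) = 2.

L[1][1] = 2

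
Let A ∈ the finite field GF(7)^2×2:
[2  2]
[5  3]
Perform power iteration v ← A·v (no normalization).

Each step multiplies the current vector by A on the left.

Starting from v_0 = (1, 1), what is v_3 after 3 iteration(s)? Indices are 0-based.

v_3 = (3, 0)

v_0 = (1, 1).
v_1 = A·v_0 = (4, 1).
v_2 = A·v_1 = (3, 2).
v_3 = A·v_2 = (3, 0).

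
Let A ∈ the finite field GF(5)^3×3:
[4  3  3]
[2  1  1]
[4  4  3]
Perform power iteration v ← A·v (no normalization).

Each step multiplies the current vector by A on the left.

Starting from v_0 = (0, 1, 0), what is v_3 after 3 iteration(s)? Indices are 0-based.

v_3 = (0, 3, 1)

v_0 = (0, 1, 0).
v_1 = A·v_0 = (3, 1, 4).
v_2 = A·v_1 = (2, 1, 3).
v_3 = A·v_2 = (0, 3, 1).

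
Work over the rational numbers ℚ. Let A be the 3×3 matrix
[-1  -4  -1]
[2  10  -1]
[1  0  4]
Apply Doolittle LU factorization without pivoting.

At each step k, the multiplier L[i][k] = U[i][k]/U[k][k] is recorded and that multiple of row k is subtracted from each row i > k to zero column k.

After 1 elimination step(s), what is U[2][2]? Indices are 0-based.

U[2][2] = 3

[col 0] pivot -1
  R1 -= -2*R0 → (0, 2, -3)  (L[1][0] := -2)
  R2 -= -1*R0 → (0, -4, 3)  (L[2][0] := -1)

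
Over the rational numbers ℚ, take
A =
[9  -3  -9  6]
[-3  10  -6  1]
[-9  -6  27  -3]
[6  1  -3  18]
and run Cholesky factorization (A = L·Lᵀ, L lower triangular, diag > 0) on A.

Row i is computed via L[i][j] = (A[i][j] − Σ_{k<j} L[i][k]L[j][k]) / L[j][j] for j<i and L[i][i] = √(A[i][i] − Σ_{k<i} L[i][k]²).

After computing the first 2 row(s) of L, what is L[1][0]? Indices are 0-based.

L[1][0] = -1

Step 1: L[0][0] = √(9) = 3.
  L[1][0] = (-3) / L[0][0] = -1.
Step 2: L[1][1] = √(9) = 3.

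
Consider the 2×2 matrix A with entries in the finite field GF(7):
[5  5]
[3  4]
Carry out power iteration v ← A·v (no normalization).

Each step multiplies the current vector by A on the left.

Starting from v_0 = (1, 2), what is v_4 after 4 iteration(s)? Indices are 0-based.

v_4 = (0, 4)

v_0 = (1, 2).
v_1 = A·v_0 = (1, 4).
v_2 = A·v_1 = (4, 5).
v_3 = A·v_2 = (3, 4).
v_4 = A·v_3 = (0, 4).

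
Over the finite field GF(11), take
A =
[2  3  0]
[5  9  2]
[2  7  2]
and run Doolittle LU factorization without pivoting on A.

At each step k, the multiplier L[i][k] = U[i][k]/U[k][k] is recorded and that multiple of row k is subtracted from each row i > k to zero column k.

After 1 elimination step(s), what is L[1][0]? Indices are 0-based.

[col 0] pivot 2
  R1 -= 8*R0 → (0, 7, 2)  (L[1][0] := 8)
  R2 -= 1*R0 → (0, 4, 2)  (L[2][0] := 1)

L[1][0] = 8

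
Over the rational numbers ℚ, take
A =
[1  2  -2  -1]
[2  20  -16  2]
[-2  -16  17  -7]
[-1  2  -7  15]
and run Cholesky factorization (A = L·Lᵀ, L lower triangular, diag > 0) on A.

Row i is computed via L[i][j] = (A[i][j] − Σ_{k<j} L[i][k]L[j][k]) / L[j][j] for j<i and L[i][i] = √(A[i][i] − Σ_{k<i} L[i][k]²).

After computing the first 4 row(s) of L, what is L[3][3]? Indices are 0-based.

L[3][3] = 2

Step 1: L[0][0] = √(1) = 1.
  L[1][0] = (2) / L[0][0] = 2.
Step 2: L[1][1] = √(16) = 4.
  L[2][0] = (-2) / L[0][0] = -2.
  L[2][1] = (-12) / L[1][1] = -3.
Step 3: L[2][2] = √(4) = 2.
  L[3][0] = (-1) / L[0][0] = -1.
  L[3][1] = (4) / L[1][1] = 1.
  L[3][2] = (-6) / L[2][2] = -3.
Step 4: L[3][3] = √(4) = 2.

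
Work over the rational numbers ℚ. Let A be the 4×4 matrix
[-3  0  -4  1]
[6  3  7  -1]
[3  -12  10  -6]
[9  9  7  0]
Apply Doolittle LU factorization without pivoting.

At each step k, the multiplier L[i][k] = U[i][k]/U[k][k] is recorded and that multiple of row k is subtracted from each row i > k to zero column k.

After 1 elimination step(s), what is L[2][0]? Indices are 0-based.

L[2][0] = -1

k=0: U[0][0]=-3
  eliminate (1,0): mult=-2, new row 1: (0, 3, -1, 1); set L[1][0]=-2
  eliminate (2,0): mult=-1, new row 2: (0, -12, 6, -5); set L[2][0]=-1
  eliminate (3,0): mult=-3, new row 3: (0, 9, -5, 3); set L[3][0]=-3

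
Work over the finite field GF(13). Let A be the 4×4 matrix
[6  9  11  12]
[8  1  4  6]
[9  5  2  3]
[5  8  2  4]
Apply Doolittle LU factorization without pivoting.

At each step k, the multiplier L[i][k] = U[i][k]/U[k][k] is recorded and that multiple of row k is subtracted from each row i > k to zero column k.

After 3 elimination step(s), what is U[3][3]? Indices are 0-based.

[col 0] pivot 6
  R1 -= 10*R0 → (0, 2, 11, 3)  (L[1][0] := 10)
  R2 -= 8*R0 → (0, 11, 5, 11)  (L[2][0] := 8)
  R3 -= 3*R0 → (0, 7, 8, 7)  (L[3][0] := 3)
[col 1] pivot 2
  R2 -= 12*R1 → (0, 0, 3, 1)  (L[2][1] := 12)
  R3 -= 10*R1 → (0, 0, 2, 3)  (L[3][1] := 10)
[col 2] pivot 3
  R3 -= 5*R2 → (0, 0, 0, 11)  (L[3][2] := 5)

U[3][3] = 11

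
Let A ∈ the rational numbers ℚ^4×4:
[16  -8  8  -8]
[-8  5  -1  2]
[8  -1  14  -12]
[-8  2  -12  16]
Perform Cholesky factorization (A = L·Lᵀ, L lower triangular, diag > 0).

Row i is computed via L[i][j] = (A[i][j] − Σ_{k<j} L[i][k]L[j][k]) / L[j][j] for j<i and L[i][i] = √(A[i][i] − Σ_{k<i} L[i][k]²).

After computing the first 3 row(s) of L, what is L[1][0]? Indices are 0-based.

Step 1: L[0][0] = √(16) = 4.
  L[1][0] = (-8) / L[0][0] = -2.
Step 2: L[1][1] = √(1) = 1.
  L[2][0] = (8) / L[0][0] = 2.
  L[2][1] = (3) / L[1][1] = 3.
Step 3: L[2][2] = √(1) = 1.

L[1][0] = -2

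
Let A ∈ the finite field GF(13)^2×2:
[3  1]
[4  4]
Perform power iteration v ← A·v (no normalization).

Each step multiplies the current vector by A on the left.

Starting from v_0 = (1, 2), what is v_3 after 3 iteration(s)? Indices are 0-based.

v_0 = (1, 2).
v_1 = A·v_0 = (5, 12).
v_2 = A·v_1 = (1, 3).
v_3 = A·v_2 = (6, 3).

v_3 = (6, 3)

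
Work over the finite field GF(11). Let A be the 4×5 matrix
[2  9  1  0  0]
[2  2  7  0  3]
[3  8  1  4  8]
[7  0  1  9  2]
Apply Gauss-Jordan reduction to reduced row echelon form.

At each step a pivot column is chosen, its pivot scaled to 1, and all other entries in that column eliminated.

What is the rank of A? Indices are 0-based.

step 1: normalize row 0 (÷2) = (1, 10, 6, 0, 0)
  row 1: subtract 2×row0 = (0, 4, 6, 0, 3)
  row 2: subtract 3×row0 = (0, 0, 5, 4, 8)
  row 3: subtract 7×row0 = (0, 7, 3, 9, 2)
step 2: normalize row 1 (÷4) = (0, 1, 7, 0, 9)
  row 0: subtract 10×row1 = (1, 0, 2, 0, 9)
  row 3: subtract 7×row1 = (0, 0, 9, 9, 5)
step 3: normalize row 2 (÷5) = (0, 0, 1, 3, 6)
  row 0: subtract 2×row2 = (1, 0, 0, 5, 8)
  row 1: subtract 7×row2 = (0, 1, 0, 1, 0)
  row 3: subtract 9×row2 = (0, 0, 0, 4, 6)
step 4: normalize row 3 (÷4) = (0, 0, 0, 1, 7)
  row 0: subtract 5×row3 = (1, 0, 0, 0, 6)
  row 1: subtract 1×row3 = (0, 1, 0, 0, 4)
  row 2: subtract 3×row3 = (0, 0, 1, 0, 7)

rank = 4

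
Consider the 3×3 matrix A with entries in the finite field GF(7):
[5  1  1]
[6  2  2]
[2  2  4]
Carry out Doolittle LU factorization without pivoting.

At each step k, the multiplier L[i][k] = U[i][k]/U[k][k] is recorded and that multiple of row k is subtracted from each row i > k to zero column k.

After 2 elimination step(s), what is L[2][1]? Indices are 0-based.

Step 1: pivot at (0,0) is 5.
  row1 ← row1 − (4)·row0  ⇒  L[1][0]=4, U row1=(0, 5, 5)
  row2 ← row2 − (6)·row0  ⇒  L[2][0]=6, U row2=(0, 3, 5)
Step 2: pivot at (1,1) is 5.
  row2 ← row2 − (2)·row1  ⇒  L[2][1]=2, U row2=(0, 0, 2)

L[2][1] = 2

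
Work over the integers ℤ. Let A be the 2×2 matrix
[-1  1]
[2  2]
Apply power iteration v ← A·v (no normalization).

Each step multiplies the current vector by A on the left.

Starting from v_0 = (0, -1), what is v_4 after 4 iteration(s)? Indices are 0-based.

v_4 = (-9, -38)

v_0 = (0, -1).
v_1 = A·v_0 = (-1, -2).
v_2 = A·v_1 = (-1, -6).
v_3 = A·v_2 = (-5, -14).
v_4 = A·v_3 = (-9, -38).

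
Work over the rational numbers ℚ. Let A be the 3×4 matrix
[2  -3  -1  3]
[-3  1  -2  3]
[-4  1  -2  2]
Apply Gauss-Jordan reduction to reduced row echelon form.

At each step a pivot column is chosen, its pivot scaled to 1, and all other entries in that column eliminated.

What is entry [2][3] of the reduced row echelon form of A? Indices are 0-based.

step 1: normalize row 0 (÷2) = (1, -3/2, -1/2, 3/2)
  row 1: subtract -3×row0 = (0, -7/2, -7/2, 15/2)
  row 2: subtract -4×row0 = (0, -5, -4, 8)
step 2: normalize row 1 (÷-7/2) = (0, 1, 1, -15/7)
  row 0: subtract -3/2×row1 = (1, 0, 1, -12/7)
  row 2: subtract -5×row1 = (0, 0, 1, -19/7)
step 3: normalize row 2 (÷1) = (0, 0, 1, -19/7)
  row 0: subtract 1×row2 = (1, 0, 0, 1)
  row 1: subtract 1×row2 = (0, 1, 0, 4/7)

M[2][3] = -19/7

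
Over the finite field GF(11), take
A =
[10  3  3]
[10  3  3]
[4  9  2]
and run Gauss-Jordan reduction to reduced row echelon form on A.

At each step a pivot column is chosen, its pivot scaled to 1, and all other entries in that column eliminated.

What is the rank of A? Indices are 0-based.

[1] R0 /= 10  ⇒  (1, 8, 8)
     R1 -= 10·R0  ⇒  (0, 0, 0)
     R2 -= 4·R0  ⇒  (0, 10, 3)
[2] R1 <-> R2
[2] R1 /= 10  ⇒  (0, 1, 8)
     R0 -= 8·R1  ⇒  (1, 0, 10)
column 2 empty below row 2

rank = 2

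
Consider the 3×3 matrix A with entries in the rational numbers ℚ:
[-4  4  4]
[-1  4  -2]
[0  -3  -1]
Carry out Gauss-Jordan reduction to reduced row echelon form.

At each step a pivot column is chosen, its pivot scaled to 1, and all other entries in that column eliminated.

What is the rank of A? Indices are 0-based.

[1] R0 /= -4  ⇒  (1, -1, -1)
     R1 -= -1·R0  ⇒  (0, 3, -3)
[2] R1 /= 3  ⇒  (0, 1, -1)
     R0 -= -1·R1  ⇒  (1, 0, -2)
     R2 -= -3·R1  ⇒  (0, 0, -4)
[3] R2 /= -4  ⇒  (0, 0, 1)
     R0 -= -2·R2  ⇒  (1, 0, 0)
     R1 -= -1·R2  ⇒  (0, 1, 0)

rank = 3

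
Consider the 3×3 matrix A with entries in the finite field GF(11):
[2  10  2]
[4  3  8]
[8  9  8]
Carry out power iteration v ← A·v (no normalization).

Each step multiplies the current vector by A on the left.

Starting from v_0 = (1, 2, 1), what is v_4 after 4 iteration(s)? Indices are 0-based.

v_4 = (2, 7, 8)

v_0 = (1, 2, 1).
v_1 = A·v_0 = (2, 7, 1).
v_2 = A·v_1 = (10, 4, 10).
v_3 = A·v_2 = (3, 0, 9).
v_4 = A·v_3 = (2, 7, 8).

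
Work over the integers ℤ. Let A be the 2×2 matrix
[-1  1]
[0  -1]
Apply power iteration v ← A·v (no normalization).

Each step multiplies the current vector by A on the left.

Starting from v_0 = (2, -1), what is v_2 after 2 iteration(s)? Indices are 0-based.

v_0 = (2, -1).
v_1 = A·v_0 = (-3, 1).
v_2 = A·v_1 = (4, -1).

v_2 = (4, -1)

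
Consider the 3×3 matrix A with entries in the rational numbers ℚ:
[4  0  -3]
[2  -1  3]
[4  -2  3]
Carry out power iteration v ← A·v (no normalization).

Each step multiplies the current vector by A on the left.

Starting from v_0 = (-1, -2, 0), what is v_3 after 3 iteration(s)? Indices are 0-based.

v_0 = (-1, -2, 0).
v_1 = A·v_0 = (-4, 0, 0).
v_2 = A·v_1 = (-16, -8, -16).
v_3 = A·v_2 = (-16, -72, -96).

v_3 = (-16, -72, -96)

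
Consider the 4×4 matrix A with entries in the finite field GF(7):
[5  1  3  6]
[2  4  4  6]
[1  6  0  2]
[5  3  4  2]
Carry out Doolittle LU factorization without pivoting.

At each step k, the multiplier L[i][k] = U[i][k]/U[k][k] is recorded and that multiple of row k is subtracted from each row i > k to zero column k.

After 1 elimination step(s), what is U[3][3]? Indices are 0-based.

[col 0] pivot 5
  R1 -= 6*R0 → (0, 5, 0, 5)  (L[1][0] := 6)
  R2 -= 3*R0 → (0, 3, 5, 5)  (L[2][0] := 3)
  R3 -= 1*R0 → (0, 2, 1, 3)  (L[3][0] := 1)

U[3][3] = 3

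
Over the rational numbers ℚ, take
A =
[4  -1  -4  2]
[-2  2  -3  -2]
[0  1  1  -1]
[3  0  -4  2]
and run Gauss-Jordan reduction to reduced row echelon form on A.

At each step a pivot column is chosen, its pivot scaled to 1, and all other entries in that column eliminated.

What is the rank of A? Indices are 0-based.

rank = 4

[1] R0 /= 4  ⇒  (1, -1/4, -1, 1/2)
     R1 -= -2·R0  ⇒  (0, 3/2, -5, -1)
     R3 -= 3·R0  ⇒  (0, 3/4, -1, 1/2)
[2] R1 /= 3/2  ⇒  (0, 1, -10/3, -2/3)
     R0 -= -1/4·R1  ⇒  (1, 0, -11/6, 1/3)
     R2 -= 1·R1  ⇒  (0, 0, 13/3, -1/3)
     R3 -= 3/4·R1  ⇒  (0, 0, 3/2, 1)
[3] R2 /= 13/3  ⇒  (0, 0, 1, -1/13)
     R0 -= -11/6·R2  ⇒  (1, 0, 0, 5/26)
     R1 -= -10/3·R2  ⇒  (0, 1, 0, -12/13)
     R3 -= 3/2·R2  ⇒  (0, 0, 0, 29/26)
[4] R3 /= 29/26  ⇒  (0, 0, 0, 1)
     R0 -= 5/26·R3  ⇒  (1, 0, 0, 0)
     R1 -= -12/13·R3  ⇒  (0, 1, 0, 0)
     R2 -= -1/13·R3  ⇒  (0, 0, 1, 0)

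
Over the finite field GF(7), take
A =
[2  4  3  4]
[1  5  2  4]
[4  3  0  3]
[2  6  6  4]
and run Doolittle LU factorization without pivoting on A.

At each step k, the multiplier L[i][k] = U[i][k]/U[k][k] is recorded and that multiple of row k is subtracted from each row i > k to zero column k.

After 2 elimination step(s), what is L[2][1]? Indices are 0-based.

L[2][1] = 3

k=0: U[0][0]=2
  eliminate (1,0): mult=4, new row 1: (0, 3, 4, 2); set L[1][0]=4
  eliminate (2,0): mult=2, new row 2: (0, 2, 1, 2); set L[2][0]=2
  eliminate (3,0): mult=1, new row 3: (0, 2, 3, 0); set L[3][0]=1
k=1: U[1][1]=3
  eliminate (2,1): mult=3, new row 2: (0, 0, 3, 3); set L[2][1]=3
  eliminate (3,1): mult=3, new row 3: (0, 0, 5, 1); set L[3][1]=3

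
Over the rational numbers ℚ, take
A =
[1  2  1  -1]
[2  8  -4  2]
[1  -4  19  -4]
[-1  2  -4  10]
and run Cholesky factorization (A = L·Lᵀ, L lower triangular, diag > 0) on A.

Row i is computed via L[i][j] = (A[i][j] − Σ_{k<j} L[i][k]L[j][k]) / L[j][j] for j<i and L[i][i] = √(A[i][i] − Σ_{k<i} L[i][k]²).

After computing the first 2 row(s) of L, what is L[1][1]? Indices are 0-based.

L[1][1] = 2

Step 1: L[0][0] = √(1) = 1.
  L[1][0] = (2) / L[0][0] = 2.
Step 2: L[1][1] = √(4) = 2.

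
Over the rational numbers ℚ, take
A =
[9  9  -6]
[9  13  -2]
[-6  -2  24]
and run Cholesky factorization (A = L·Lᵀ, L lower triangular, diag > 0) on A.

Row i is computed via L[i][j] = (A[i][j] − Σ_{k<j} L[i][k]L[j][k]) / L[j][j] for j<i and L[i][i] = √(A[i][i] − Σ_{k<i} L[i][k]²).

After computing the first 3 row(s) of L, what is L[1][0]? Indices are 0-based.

Step 1: L[0][0] = √(9) = 3.
  L[1][0] = (9) / L[0][0] = 3.
Step 2: L[1][1] = √(4) = 2.
  L[2][0] = (-6) / L[0][0] = -2.
  L[2][1] = (4) / L[1][1] = 2.
Step 3: L[2][2] = √(16) = 4.

L[1][0] = 3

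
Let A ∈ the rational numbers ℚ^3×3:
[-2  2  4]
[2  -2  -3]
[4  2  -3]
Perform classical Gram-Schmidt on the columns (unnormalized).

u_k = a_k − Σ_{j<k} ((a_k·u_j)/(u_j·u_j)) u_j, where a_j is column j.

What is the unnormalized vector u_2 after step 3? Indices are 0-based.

Step 1: u_0 = a_0 = (-2, 2, 4).
Step 2: u_1 = a_1 − (0)·u_0 = (2, -2, 2).
Step 3: u_2 = a_2 − (-13/12)·u_0 − (2/3)·u_1 = (1/2, 1/2, 0).

u_2 = (1/2, 1/2, 0)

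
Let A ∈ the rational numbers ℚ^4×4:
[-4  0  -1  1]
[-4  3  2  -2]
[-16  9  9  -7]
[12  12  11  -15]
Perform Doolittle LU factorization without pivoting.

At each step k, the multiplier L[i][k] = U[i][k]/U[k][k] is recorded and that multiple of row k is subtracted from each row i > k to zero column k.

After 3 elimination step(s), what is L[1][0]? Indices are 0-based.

Step 1: pivot at (0,0) is -4.
  row1 ← row1 − (1)·row0  ⇒  L[1][0]=1, U row1=(0, 3, 3, -3)
  row2 ← row2 − (4)·row0  ⇒  L[2][0]=4, U row2=(0, 9, 13, -11)
  row3 ← row3 − (-3)·row0  ⇒  L[3][0]=-3, U row3=(0, 12, 8, -12)
Step 2: pivot at (1,1) is 3.
  row2 ← row2 − (3)·row1  ⇒  L[2][1]=3, U row2=(0, 0, 4, -2)
  row3 ← row3 − (4)·row1  ⇒  L[3][1]=4, U row3=(0, 0, -4, 0)
Step 3: pivot at (2,2) is 4.
  row3 ← row3 − (-1)·row2  ⇒  L[3][2]=-1, U row3=(0, 0, 0, -2)

L[1][0] = 1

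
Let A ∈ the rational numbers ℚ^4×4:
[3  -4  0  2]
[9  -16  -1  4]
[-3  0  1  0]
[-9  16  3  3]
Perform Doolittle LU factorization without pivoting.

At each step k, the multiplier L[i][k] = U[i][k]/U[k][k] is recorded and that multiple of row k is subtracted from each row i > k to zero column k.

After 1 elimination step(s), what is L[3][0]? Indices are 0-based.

L[3][0] = -3

[col 0] pivot 3
  R1 -= 3*R0 → (0, -4, -1, -2)  (L[1][0] := 3)
  R2 -= -1*R0 → (0, -4, 1, 2)  (L[2][0] := -1)
  R3 -= -3*R0 → (0, 4, 3, 9)  (L[3][0] := -3)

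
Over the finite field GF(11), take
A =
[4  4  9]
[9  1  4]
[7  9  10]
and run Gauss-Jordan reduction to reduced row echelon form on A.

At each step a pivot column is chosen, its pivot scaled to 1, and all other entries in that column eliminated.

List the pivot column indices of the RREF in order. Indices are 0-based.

pivot columns: 0, 1, 2

pivot(0,0)=4: scale R0 → (1, 1, 5)
  clear (1,0): R1 −= (9)R0 → (0, 3, 3)
  clear (2,0): R2 −= (7)R0 → (0, 2, 8)
pivot(1,1)=3: scale R1 → (0, 1, 1)
  clear (0,1): R0 −= (1)R1 → (1, 0, 4)
  clear (2,1): R2 −= (2)R1 → (0, 0, 6)
pivot(2,2)=6: scale R2 → (0, 0, 1)
  clear (0,2): R0 −= (4)R2 → (1, 0, 0)
  clear (1,2): R1 −= (1)R2 → (0, 1, 0)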